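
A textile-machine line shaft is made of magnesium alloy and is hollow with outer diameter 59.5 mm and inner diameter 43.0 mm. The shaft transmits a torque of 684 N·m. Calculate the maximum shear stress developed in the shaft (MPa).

22.7 MPa

J = π(d_o⁴ − d_i⁴)/32 = π(0.0595⁴ − 0.0430⁴)/32 = 8.948×10^-7 m⁴.
τ_max = T·r/J = 684.0 × 0.0297 / 8.948×10^-7 = 2.274×10^7 Pa.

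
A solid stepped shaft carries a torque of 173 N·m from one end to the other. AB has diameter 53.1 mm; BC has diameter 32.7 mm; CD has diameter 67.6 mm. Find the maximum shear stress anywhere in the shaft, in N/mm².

25.2 N/mm²

Under the same torque, τ_max = 16T/(πd³) is largest where d is smallest — segment BC (d = 32.7 mm).
τ_max = 16·173.0/(π·(0.0327)³) = 2.520×10^7 Pa.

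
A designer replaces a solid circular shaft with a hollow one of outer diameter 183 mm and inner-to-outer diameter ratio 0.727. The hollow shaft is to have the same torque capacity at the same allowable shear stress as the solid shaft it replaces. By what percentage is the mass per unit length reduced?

41.3 %

Equal τ_max and T ⇒ the solid shaft needs d_s³ = d_o³(1−k⁴), so d_s = 183·(1−0.727⁴)^(1/3) = 164.1 mm.
Area ratio A_h/A_s = d_o²(1−k²)/d_s² = (1−k²)/(1−k⁴)^(2/3) = 0.5865.
Mass saving = 1 − 0.5865 = 41.3 %.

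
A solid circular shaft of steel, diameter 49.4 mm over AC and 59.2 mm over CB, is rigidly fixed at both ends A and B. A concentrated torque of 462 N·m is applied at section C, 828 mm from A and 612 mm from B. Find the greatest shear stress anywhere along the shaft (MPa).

8.35 MPa

Compatibility: T_A·a/J_AC = T_B·b/J_CB with T_A + T_B = T₀.
J_AC = 5.85×10^-7 m⁴, J_CB = 1.21×10^-6 m⁴, so T_A = T₀·(J_AC/a)/((J_AC/a)+(J_CB/b)) = 121.9 N·m, T_B = 340.1 N·m.
τ in each portion: τ_AC = 5.15×10^6 Pa, τ_CB = 8.35×10^6 Pa; maximum is in CB.
τ_max = T_CB·r/J = 340.1·0.0296/1.21×10^-6 = 8.349×10^6 Pa.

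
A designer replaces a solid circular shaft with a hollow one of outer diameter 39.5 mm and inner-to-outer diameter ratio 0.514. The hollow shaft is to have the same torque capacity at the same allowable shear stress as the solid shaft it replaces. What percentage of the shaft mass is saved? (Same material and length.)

Equal τ_max and T ⇒ the solid shaft needs d_s³ = d_o³(1−k⁴), so d_s = 39.5·(1−0.514⁴)^(1/3) = 38.56 mm.
Area ratio A_h/A_s = d_o²(1−k²)/d_s² = (1−k²)/(1−k⁴)^(2/3) = 0.7722.
Mass saving = 1 − 0.7722 = 22.8 %.

22.8 %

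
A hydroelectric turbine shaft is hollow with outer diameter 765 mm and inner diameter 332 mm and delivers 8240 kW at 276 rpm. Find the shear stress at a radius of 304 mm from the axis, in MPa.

2.67 MPa

ω = 2π·276/60 = 28.90 rad/s, so T = P/ω = 8240×10³ / 28.90 = 285100 N·m.
J = π(d_o⁴ − d_i⁴)/32 = π(0.765⁴ − 0.332⁴)/32 = 0.03243 m⁴.
Shear stress varies linearly with radius: τ = T·r/J = 285100 × 0.304 / 0.03243 = 2.672×10^6 Pa.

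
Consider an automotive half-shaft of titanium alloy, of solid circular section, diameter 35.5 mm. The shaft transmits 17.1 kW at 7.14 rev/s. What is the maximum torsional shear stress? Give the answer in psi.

6290 psi

ω = 2π·7.14 = 44.86 rad/s, so T = P/ω = 17.1×10³ / 44.86 = 381.2 N·m.
J = πd⁴/32 = π(0.0355)⁴/32 = 1.559×10^-7 m⁴.
τ_max = T·r/J = 381.2 × 0.0177 / 1.559×10^-7 = 4.339×10^7 Pa.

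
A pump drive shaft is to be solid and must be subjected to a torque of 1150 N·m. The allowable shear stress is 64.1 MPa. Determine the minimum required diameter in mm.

45.0 mm

For a solid shaft τ_max = 16T/(πd³), so d = (16T/(π τ_allow))^(1/3) = (16·1150/(π·6.41×10^7))^(1/3) = 0.04504 m.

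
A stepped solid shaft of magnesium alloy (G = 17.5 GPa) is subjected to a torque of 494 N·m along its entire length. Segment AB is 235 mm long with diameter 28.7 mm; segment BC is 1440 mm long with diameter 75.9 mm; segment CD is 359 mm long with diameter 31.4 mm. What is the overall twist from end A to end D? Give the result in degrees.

J_AB = π(0.0287)⁴/32 = 6.66×10^-8 m⁴; J_BC = π(0.0759)⁴/32 = 3.26×10^-6 m⁴; J_CD = π(0.0314)⁴/32 = 9.54×10^-8 m⁴.
θ = (T/G)·Σ L_i/J_i = (494.0/17.5×10⁹)·(0.235/6.66×10^-8 + 1.44/3.26×10^-6 + 0.359/9.54×10^-8) = 0.2183 rad.

12.5°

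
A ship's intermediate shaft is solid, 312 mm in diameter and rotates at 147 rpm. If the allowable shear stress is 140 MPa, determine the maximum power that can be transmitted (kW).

J = πd⁴/32 = π(0.312)⁴/32 = 9.303×10^-4 m⁴.
T_max = τ_allow·J/r = 1.40×10^8 × 9.303×10^-4 / 0.156 = 834900 N·m.
ω = 2π·147/60 = 15.39 rad/s, so P_max = T_max·ω = 1.285×10^7 W.

12900 kW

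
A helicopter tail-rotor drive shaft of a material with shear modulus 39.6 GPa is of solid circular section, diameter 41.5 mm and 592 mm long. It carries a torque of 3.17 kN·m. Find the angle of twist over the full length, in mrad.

J = πd⁴/32 = π(0.0415)⁴/32 = 2.912×10^-7 m⁴.
θ = T·L/(G·J) = 3170 × 0.592 / (39.6×10⁹ × 2.912×10^-7) = 0.1627 rad.

163 mrad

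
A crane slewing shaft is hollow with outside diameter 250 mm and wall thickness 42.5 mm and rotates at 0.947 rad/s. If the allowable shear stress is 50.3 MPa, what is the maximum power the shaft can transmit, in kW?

118 kW

J = π(d_o⁴ − d_i⁴)/32 = π(0.250⁴ − 0.165⁴)/32 = 3.107×10^-4 m⁴.
T_max = τ_allow·J/r = 5.03×10^7 × 3.107×10^-4 / 0.125 = 125000 N·m.
ω = 0.947 rad/s, so P_max = T_max·ω = 1.184×10^5 W.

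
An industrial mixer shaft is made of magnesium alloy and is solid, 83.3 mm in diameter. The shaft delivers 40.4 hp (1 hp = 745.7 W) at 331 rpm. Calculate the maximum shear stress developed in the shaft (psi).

1110 psi

ω = 2π·331/60 = 34.66 rad/s, so T = P/ω = 40.4×745.7 / 34.66 = 869.1 N·m.
J = πd⁴/32 = π(0.0833)⁴/32 = 4.727×10^-6 m⁴.
τ_max = T·r/J = 869.1 × 0.0416 / 4.727×10^-6 = 7.658×10^6 Pa.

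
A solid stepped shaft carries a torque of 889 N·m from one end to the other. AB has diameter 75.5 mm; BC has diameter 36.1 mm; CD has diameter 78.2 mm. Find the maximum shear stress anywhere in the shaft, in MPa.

Under the same torque, τ_max = 16T/(πd³) is largest where d is smallest — segment BC (d = 36.1 mm).
τ_max = 16·889.0/(π·(0.0361)³) = 9.624×10^7 Pa.

96.2 MPa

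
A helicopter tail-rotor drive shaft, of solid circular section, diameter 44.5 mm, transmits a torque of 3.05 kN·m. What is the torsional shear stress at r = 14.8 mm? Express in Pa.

J = πd⁴/32 = π(0.0445)⁴/32 = 3.850×10^-7 m⁴.
Shear stress varies linearly with radius: τ = T·r/J = 3050 × 0.0148 / 3.850×10^-7 = 1.173×10^8 Pa.

1.17e8 Pa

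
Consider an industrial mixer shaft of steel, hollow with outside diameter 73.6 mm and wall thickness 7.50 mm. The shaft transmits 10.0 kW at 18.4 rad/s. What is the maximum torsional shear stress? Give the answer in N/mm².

11.6 N/mm²

ω = 18.4 rad/s, so T = P/ω = 10.0×10³ / 18.40 = 543.5 N·m.
J = π(d_o⁴ − d_i⁴)/32 = π(0.0736⁴ − 0.0586⁴)/32 = 1.723×10^-6 m⁴.
τ_max = T·r/J = 543.5 × 0.0368 / 1.723×10^-6 = 1.161×10^7 Pa.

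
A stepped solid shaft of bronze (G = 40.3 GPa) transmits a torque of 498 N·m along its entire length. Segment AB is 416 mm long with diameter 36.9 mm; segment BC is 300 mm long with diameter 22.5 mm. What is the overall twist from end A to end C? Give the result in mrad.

J_AB = π(0.0369)⁴/32 = 1.82×10^-7 m⁴; J_BC = π(0.0225)⁴/32 = 2.52×10^-8 m⁴.
θ = (T/G)·Σ L_i/J_i = (498.0/40.3×10⁹)·(0.416/1.82×10^-7 + 0.300/2.52×10^-8) = 0.1756 rad.

176 mrad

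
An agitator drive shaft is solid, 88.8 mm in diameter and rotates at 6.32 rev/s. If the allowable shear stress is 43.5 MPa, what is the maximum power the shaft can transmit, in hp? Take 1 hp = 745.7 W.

J = πd⁴/32 = π(0.0888)⁴/32 = 6.105×10^-6 m⁴.
T_max = τ_allow·J/r = 4.35×10^7 × 6.105×10^-6 / 0.0444 = 5981 N·m.
ω = 2π·6.32 = 39.71 rad/s, so P_max = T_max·ω = 2.375×10^5 W.

318 hp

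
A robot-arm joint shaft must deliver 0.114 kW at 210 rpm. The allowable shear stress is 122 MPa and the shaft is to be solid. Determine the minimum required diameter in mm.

ω = 2π·210/60 = 21.99 rad/s, so T = P/ω = 0.114×10³ / 21.99 = 5.184 N·m.
For a solid shaft τ_max = 16T/(πd³), so d = (16T/(π τ_allow))^(1/3) = (16·5.184/(π·1.22×10^8))^(1/3) = 0.006004 m.

6.00 mm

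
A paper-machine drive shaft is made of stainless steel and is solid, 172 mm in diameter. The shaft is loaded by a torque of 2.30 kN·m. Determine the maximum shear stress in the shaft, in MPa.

2.30 MPa

J = πd⁴/32 = π(0.172)⁴/32 = 8.592×10^-5 m⁴.
τ_max = T·r/J = 2300 × 0.0860 / 8.592×10^-5 = 2.302×10^6 Pa.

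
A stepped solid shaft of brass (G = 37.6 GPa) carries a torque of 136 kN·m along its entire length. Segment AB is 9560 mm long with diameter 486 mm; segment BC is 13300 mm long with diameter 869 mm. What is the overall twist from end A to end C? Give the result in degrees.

J_AB = π(0.486)⁴/32 = 5.48×10^-3 m⁴; J_BC = π(0.869)⁴/32 = 0.0560 m⁴.
θ = (T/G)·Σ L_i/J_i = (136000/37.6×10⁹)·(9.56/5.48×10^-3 + 13.3/0.0560) = 7.173×10^-3 rad.

0.411°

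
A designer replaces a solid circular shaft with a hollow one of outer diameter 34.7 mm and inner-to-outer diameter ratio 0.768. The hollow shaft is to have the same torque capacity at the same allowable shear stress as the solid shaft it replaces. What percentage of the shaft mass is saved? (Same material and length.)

Equal τ_max and T ⇒ the solid shaft needs d_s³ = d_o³(1−k⁴), so d_s = 34.7·(1−0.768⁴)^(1/3) = 30.09 mm.
Area ratio A_h/A_s = d_o²(1−k²)/d_s² = (1−k²)/(1−k⁴)^(2/3) = 0.5455.
Mass saving = 1 − 0.5455 = 45.5 %.

45.5 %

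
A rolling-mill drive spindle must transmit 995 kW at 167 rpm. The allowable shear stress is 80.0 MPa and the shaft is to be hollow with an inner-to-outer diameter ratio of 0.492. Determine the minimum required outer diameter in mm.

ω = 2π·167/60 = 17.49 rad/s, so T = P/ω = 995×10³ / 17.49 = 56900 N·m.
For a hollow shaft with d_i/d_o = 0.492: τ_max = 16T/(π d_o³ (1−k⁴)), so d_o = [16T/(π τ_allow (1−k⁴))]^(1/3) = [16·56900/(π·8.00×10^7·0.9414)]^(1/3) = 0.1567 m.

157 mm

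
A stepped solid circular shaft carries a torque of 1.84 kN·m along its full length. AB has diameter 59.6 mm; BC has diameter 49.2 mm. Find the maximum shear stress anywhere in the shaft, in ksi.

Under the same torque, τ_max = 16T/(πd³) is largest where d is smallest — segment BC (d = 49.2 mm).
τ_max = 16·1840/(π·(0.0492)³) = 7.869×10^7 Pa.

11.4 ksi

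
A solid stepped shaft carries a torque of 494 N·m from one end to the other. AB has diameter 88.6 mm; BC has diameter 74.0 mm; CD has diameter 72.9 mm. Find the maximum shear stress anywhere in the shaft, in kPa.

Under the same torque, τ_max = 16T/(πd³) is largest where d is smallest — segment CD (d = 72.9 mm).
τ_max = 16·494.0/(π·(0.0729)³) = 6.494×10^6 Pa.

6490 kPa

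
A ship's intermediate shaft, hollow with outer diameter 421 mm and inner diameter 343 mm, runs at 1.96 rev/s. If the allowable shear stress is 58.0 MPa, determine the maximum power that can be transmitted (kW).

5850 kW

J = π(d_o⁴ − d_i⁴)/32 = π(0.421⁴ − 0.343⁴)/32 = 1.725×10^-3 m⁴.
T_max = τ_allow·J/r = 5.80×10^7 × 1.725×10^-3 / 0.210 = 475400 N·m.
ω = 2π·1.96 = 12.32 rad/s, so P_max = T_max·ω = 5.854×10^6 W.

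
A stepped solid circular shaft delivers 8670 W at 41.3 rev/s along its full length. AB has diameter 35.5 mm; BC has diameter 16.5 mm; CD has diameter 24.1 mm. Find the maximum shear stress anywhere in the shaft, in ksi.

ω = 2π·41.3 = 259.5 rad/s, so T = P/ω = 8670 / 259.5 = 33.41 N·m.
Under the same torque, τ_max = 16T/(πd³) is largest where d is smallest — segment BC (d = 16.5 mm).
τ_max = 16·33.41/(π·(0.0165)³) = 3.788×10^7 Pa.

5.49 ksi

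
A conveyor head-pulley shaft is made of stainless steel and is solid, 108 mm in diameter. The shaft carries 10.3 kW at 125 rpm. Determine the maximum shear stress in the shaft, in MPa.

ω = 2π·125/60 = 13.09 rad/s, so T = P/ω = 10.3×10³ / 13.09 = 786.9 N·m.
J = πd⁴/32 = π(0.108)⁴/32 = 1.336×10^-5 m⁴.
τ_max = T·r/J = 786.9 × 0.0540 / 1.336×10^-5 = 3.181×10^6 Pa.

3.18 MPa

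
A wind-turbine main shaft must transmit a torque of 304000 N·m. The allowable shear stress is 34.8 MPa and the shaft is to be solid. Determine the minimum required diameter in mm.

For a solid shaft τ_max = 16T/(πd³), so d = (16T/(π τ_allow))^(1/3) = (16·304000/(π·3.48×10^7))^(1/3) = 0.3543 m.

354 mm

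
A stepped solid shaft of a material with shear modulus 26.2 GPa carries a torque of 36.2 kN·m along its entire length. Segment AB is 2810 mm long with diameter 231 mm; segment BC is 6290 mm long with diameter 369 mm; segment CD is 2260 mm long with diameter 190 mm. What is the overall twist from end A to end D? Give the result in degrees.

J_AB = π(0.231)⁴/32 = 2.80×10^-4 m⁴; J_BC = π(0.369)⁴/32 = 1.82×10^-3 m⁴; J_CD = π(0.190)⁴/32 = 1.28×10^-4 m⁴.
θ = (T/G)·Σ L_i/J_i = (36200/26.2×10⁹)·(2.81/2.80×10^-4 + 6.29/1.82×10^-3 + 2.26/1.28×10^-4) = 0.04307 rad.

2.47°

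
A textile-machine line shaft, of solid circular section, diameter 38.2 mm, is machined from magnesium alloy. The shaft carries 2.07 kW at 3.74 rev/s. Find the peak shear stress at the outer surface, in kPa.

ω = 2π·3.74 = 23.50 rad/s, so T = P/ω = 2.07×10³ / 23.50 = 88.09 N·m.
J = πd⁴/32 = π(0.0382)⁴/32 = 2.091×10^-7 m⁴.
τ_max = T·r/J = 88.09 × 0.0191 / 2.091×10^-7 = 8.048×10^6 Pa.

8050 kPa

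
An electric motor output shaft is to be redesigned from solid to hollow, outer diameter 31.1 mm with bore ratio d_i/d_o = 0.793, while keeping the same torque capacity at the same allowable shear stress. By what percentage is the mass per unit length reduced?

Equal τ_max and T ⇒ the solid shaft needs d_s³ = d_o³(1−k⁴), so d_s = 31.1·(1−0.793⁴)^(1/3) = 26.30 mm.
Area ratio A_h/A_s = d_o²(1−k²)/d_s² = (1−k²)/(1−k⁴)^(2/3) = 0.5191.
Mass saving = 1 − 0.5191 = 48.1 %.

48.1 %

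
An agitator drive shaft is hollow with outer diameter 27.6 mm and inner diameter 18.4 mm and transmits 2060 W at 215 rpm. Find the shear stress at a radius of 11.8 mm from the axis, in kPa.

23600 kPa

ω = 2π·215/60 = 22.51 rad/s, so T = P/ω = 2060 / 22.51 = 91.50 N·m.
J = π(d_o⁴ − d_i⁴)/32 = π(0.0276⁴ − 0.0184⁴)/32 = 4.572×10^-8 m⁴.
Shear stress varies linearly with radius: τ = T·r/J = 91.50 × 0.0118 / 4.572×10^-8 = 2.362×10^7 Pa.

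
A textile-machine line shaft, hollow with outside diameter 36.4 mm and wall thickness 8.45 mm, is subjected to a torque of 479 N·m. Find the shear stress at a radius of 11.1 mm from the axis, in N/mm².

33.6 N/mm²

J = π(d_o⁴ − d_i⁴)/32 = π(0.0364⁴ − 0.0195⁴)/32 = 1.582×10^-7 m⁴.
Shear stress varies linearly with radius: τ = T·r/J = 479.0 × 0.0111 / 1.582×10^-7 = 3.362×10^7 Pa.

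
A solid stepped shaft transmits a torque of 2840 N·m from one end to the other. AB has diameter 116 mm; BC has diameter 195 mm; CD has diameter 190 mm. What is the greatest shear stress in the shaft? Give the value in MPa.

Under the same torque, τ_max = 16T/(πd³) is largest where d is smallest — segment AB (d = 116 mm).
τ_max = 16·2840/(π·(0.116)³) = 9.266×10^6 Pa.

9.27 MPa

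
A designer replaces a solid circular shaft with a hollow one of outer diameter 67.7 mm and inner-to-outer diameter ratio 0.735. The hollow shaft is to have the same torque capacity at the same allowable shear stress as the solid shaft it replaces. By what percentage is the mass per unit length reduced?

42.1 %

Equal τ_max and T ⇒ the solid shaft needs d_s³ = d_o³(1−k⁴), so d_s = 67.7·(1−0.735⁴)^(1/3) = 60.34 mm.
Area ratio A_h/A_s = d_o²(1−k²)/d_s² = (1−k²)/(1−k⁴)^(2/3) = 0.5787.
Mass saving = 1 − 0.5787 = 42.1 %.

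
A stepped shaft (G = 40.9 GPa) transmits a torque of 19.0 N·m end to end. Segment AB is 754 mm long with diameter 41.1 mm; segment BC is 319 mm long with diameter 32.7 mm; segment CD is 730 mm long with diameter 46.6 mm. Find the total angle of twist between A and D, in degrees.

J_AB = π(0.0411)⁴/32 = 2.80×10^-7 m⁴; J_BC = π(0.0327)⁴/32 = 1.12×10^-7 m⁴; J_CD = π(0.0466)⁴/32 = 4.63×10^-7 m⁴.
θ = (T/G)·Σ L_i/J_i = (19.00/40.9×10⁹)·(0.754/2.80×10^-7 + 0.319/1.12×10^-7 + 0.730/4.63×10^-7) = 3.303×10^-3 rad.

0.189°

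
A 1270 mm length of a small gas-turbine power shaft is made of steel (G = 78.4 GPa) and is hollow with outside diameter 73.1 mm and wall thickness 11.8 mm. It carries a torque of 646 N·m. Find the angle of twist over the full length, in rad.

0.00473 rad

J = π(d_o⁴ − d_i⁴)/32 = π(0.0731⁴ − 0.0495⁴)/32 = 2.214×10^-6 m⁴.
θ = T·L/(G·J) = 646.0 × 1.27 / (78.4×10⁹ × 2.214×10^-6) = 4.727×10^-3 rad.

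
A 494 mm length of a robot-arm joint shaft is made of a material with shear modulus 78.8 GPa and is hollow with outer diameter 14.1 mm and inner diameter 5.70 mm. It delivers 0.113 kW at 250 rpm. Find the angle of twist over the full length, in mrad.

ω = 2π·250/60 = 26.18 rad/s, so T = P/ω = 0.113×10³ / 26.18 = 4.316 N·m.
J = π(d_o⁴ − d_i⁴)/32 = π(0.0141⁴ − 0.00570⁴)/32 = 3.777×10^-9 m⁴.
θ = T·L/(G·J) = 4.316 × 0.494 / (78.8×10⁹ × 3.777×10^-9) = 7.165×10^-3 rad.

7.16 mrad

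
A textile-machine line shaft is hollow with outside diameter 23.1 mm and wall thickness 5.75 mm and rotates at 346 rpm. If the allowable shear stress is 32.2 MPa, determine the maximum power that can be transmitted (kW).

J = π(d_o⁴ − d_i⁴)/32 = π(0.0231⁴ − 0.0116⁴)/32 = 2.618×10^-8 m⁴.
T_max = τ_allow·J/r = 3.22×10^7 × 2.618×10^-8 / 0.0116 = 72.98 N·m.
ω = 2π·346/60 = 36.23 rad/s, so P_max = T_max·ω = 2644 W.

2.64 kW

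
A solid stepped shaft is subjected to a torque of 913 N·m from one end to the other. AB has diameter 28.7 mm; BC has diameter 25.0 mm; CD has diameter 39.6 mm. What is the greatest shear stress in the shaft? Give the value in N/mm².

Under the same torque, τ_max = 16T/(πd³) is largest where d is smallest — segment BC (d = 25.0 mm).
τ_max = 16·913.0/(π·(0.0250)³) = 2.976×10^8 Pa.

298 N/mm²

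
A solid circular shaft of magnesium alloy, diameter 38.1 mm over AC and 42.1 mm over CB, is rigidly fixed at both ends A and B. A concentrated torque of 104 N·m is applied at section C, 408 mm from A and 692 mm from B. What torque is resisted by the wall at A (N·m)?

55.3 N·m

Compatibility: T_A·a/J_AC = T_B·b/J_CB with T_A + T_B = T₀.
J_AC = 2.07×10^-7 m⁴, J_CB = 3.08×10^-7 m⁴, so T_A = T₀·(J_AC/a)/((J_AC/a)+(J_CB/b)) = 55.35 N·m, T_B = 48.65 N·m.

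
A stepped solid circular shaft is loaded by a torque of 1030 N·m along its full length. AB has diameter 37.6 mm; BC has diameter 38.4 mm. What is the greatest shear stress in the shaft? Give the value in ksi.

Under the same torque, τ_max = 16T/(πd³) is largest where d is smallest — segment AB (d = 37.6 mm).
τ_max = 16·1030/(π·(0.0376)³) = 9.868×10^7 Pa.

14.3 ksi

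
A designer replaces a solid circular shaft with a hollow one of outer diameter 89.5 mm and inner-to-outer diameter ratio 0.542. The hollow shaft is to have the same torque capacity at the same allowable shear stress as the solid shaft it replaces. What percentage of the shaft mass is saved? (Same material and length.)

Equal τ_max and T ⇒ the solid shaft needs d_s³ = d_o³(1−k⁴), so d_s = 89.5·(1−0.542⁴)^(1/3) = 86.85 mm.
Area ratio A_h/A_s = d_o²(1−k²)/d_s² = (1−k²)/(1−k⁴)^(2/3) = 0.7500.
Mass saving = 1 − 0.7500 = 25.0 %.

25.0 %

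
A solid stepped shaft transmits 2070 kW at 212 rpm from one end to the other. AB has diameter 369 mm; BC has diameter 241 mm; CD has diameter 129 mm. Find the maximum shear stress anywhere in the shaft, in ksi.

32.1 ksi

ω = 2π·212/60 = 22.20 rad/s, so T = P/ω = 2070×10³ / 22.20 = 93240 N·m.
Under the same torque, τ_max = 16T/(πd³) is largest where d is smallest — segment CD (d = 129 mm).
τ_max = 16·93240/(π·(0.129)³) = 2.212×10^8 Pa.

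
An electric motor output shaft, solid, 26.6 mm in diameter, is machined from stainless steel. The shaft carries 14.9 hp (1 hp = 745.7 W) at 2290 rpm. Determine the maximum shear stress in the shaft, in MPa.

ω = 2π·2290/60 = 239.8 rad/s, so T = P/ω = 14.9×745.7 / 239.8 = 46.33 N·m.
J = πd⁴/32 = π(0.0266)⁴/32 = 4.915×10^-8 m⁴.
τ_max = T·r/J = 46.33 × 0.0133 / 4.915×10^-8 = 1.254×10^7 Pa.

12.5 MPa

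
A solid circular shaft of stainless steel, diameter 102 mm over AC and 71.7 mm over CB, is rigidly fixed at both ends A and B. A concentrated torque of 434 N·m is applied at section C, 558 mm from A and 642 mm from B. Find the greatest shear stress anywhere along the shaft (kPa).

1720 kPa

Compatibility: T_A·a/J_AC = T_B·b/J_CB with T_A + T_B = T₀.
J_AC = 1.06×10^-5 m⁴, J_CB = 2.59×10^-6 m⁴, so T_A = T₀·(J_AC/a)/((J_AC/a)+(J_CB/b)) = 358.0 N·m, T_B = 75.98 N·m.
τ in each portion: τ_AC = 1.72×10^6 Pa, τ_CB = 1.05×10^6 Pa; maximum is in AC.
τ_max = T_AC·r/J = 358.0·0.0510/1.06×10^-5 = 1.718×10^6 Pa.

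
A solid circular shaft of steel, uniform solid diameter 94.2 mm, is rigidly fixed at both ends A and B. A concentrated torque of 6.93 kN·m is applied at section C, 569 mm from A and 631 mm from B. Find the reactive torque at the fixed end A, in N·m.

With uniform GJ and both ends fixed, compatibility θ_AC = θ_CB gives T_A·a = T_B·b, together with T_A + T_B = T₀.
T_A = T₀·b/(a+b) = 6930·631/1200 = 3644 N·m; T_B = 3286 N·m.

3640 N·m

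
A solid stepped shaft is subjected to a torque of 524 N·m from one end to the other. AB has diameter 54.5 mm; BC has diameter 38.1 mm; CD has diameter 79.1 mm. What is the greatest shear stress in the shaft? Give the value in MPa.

Under the same torque, τ_max = 16T/(πd³) is largest where d is smallest — segment BC (d = 38.1 mm).
τ_max = 16·524.0/(π·(0.0381)³) = 4.825×10^7 Pa.

48.3 MPa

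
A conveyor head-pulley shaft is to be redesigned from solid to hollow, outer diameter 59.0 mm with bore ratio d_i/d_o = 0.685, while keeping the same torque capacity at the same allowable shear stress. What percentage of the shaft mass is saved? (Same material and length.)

37.4 %

Equal τ_max and T ⇒ the solid shaft needs d_s³ = d_o³(1−k⁴), so d_s = 59.0·(1−0.685⁴)^(1/3) = 54.31 mm.
Area ratio A_h/A_s = d_o²(1−k²)/d_s² = (1−k²)/(1−k⁴)^(2/3) = 0.6265.
Mass saving = 1 − 0.6265 = 37.4 %.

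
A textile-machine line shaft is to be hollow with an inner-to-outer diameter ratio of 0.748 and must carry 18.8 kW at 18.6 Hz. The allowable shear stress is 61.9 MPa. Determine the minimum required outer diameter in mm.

ω = 2π·18.6 = 116.9 rad/s, so T = P/ω = 18.8×10³ / 116.9 = 160.9 N·m.
For a hollow shaft with d_i/d_o = 0.748: τ_max = 16T/(π d_o³ (1−k⁴)), so d_o = [16T/(π τ_allow (1−k⁴))]^(1/3) = [16·160.9/(π·6.19×10^7·0.6870)]^(1/3) = 0.02681 m.

26.8 mm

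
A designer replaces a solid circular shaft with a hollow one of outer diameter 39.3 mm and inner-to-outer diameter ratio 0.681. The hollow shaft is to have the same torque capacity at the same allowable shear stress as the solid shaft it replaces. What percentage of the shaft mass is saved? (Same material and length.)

37.0 %

Equal τ_max and T ⇒ the solid shaft needs d_s³ = d_o³(1−k⁴), so d_s = 39.3·(1−0.681⁴)^(1/3) = 36.25 mm.
Area ratio A_h/A_s = d_o²(1−k²)/d_s² = (1−k²)/(1−k⁴)^(2/3) = 0.6302.
Mass saving = 1 − 0.6302 = 37.0 %.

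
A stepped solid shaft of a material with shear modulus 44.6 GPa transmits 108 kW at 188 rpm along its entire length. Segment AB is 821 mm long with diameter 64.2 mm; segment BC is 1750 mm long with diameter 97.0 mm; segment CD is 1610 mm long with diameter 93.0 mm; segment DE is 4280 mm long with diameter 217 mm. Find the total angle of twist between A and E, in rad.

0.115 rad

ω = 2π·188/60 = 19.69 rad/s, so T = P/ω = 108×10³ / 19.69 = 5486 N·m.
J_AB = π(0.0642)⁴/32 = 1.67×10^-6 m⁴; J_BC = π(0.0970)⁴/32 = 8.69×10^-6 m⁴; J_CD = π(0.0930)⁴/32 = 7.34×10^-6 m⁴; J_DE = π(0.217)⁴/32 = 2.18×10^-4 m⁴.
θ = (T/G)·Σ L_i/J_i = (5486/44.6×10⁹)·(0.821/1.67×10^-6 + 1.75/8.69×10^-6 + 1.61/7.34×10^-6 + 4.28/2.18×10^-4) = 0.1147 rad.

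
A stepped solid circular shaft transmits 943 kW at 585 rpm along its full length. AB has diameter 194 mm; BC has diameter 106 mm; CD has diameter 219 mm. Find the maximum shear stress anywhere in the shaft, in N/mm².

65.8 N/mm²

ω = 2π·585/60 = 61.26 rad/s, so T = P/ω = 943×10³ / 61.26 = 15390 N·m.
Under the same torque, τ_max = 16T/(πd³) is largest where d is smallest — segment BC (d = 106 mm).
τ_max = 16·15390/(π·(0.106)³) = 6.582×10^7 Pa.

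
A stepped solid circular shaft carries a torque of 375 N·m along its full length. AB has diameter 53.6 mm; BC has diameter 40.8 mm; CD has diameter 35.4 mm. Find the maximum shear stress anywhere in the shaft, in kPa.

Under the same torque, τ_max = 16T/(πd³) is largest where d is smallest — segment CD (d = 35.4 mm).
τ_max = 16·375.0/(π·(0.0354)³) = 4.305×10^7 Pa.

43100 kPa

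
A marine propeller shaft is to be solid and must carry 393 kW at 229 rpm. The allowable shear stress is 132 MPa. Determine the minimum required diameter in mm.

85.8 mm

ω = 2π·229/60 = 23.98 rad/s, so T = P/ω = 393×10³ / 23.98 = 16390 N·m.
For a solid shaft τ_max = 16T/(πd³), so d = (16T/(π τ_allow))^(1/3) = (16·16390/(π·1.32×10^8))^(1/3) = 0.08583 m.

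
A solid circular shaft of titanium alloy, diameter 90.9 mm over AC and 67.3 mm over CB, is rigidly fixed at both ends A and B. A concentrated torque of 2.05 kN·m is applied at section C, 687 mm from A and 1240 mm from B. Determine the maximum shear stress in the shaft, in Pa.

1.19e7 Pa

Compatibility: T_A·a/J_AC = T_B·b/J_CB with T_A + T_B = T₀.
J_AC = 6.70×10^-6 m⁴, J_CB = 2.01×10^-6 m⁴, so T_A = T₀·(J_AC/a)/((J_AC/a)+(J_CB/b)) = 1757 N·m, T_B = 292.6 N·m.
τ in each portion: τ_AC = 1.19×10^7 Pa, τ_CB = 4.89×10^6 Pa; maximum is in AC.
τ_max = T_AC·r/J = 1757·0.0455/6.70×10^-6 = 1.192×10^7 Pa.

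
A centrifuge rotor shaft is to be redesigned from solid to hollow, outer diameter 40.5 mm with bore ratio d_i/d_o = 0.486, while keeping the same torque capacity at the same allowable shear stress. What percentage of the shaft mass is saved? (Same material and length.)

Equal τ_max and T ⇒ the solid shaft needs d_s³ = d_o³(1−k⁴), so d_s = 40.5·(1−0.486⁴)^(1/3) = 39.73 mm.
Area ratio A_h/A_s = d_o²(1−k²)/d_s² = (1−k²)/(1−k⁴)^(2/3) = 0.7936.
Mass saving = 1 − 0.7936 = 20.6 %.

20.6 %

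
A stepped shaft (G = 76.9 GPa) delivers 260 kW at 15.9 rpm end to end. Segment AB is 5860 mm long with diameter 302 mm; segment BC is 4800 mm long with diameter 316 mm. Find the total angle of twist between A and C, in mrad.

24.5 mrad

ω = 2π·15.9/60 = 1.665 rad/s, so T = P/ω = 260×10³ / 1.665 = 156200 N·m.
J_AB = π(0.302)⁴/32 = 8.17×10^-4 m⁴; J_BC = π(0.316)⁴/32 = 9.79×10^-4 m⁴.
θ = (T/G)·Σ L_i/J_i = (156200/76.9×10⁹)·(5.86/8.17×10^-4 + 4.80/9.79×10^-4) = 0.02453 rad.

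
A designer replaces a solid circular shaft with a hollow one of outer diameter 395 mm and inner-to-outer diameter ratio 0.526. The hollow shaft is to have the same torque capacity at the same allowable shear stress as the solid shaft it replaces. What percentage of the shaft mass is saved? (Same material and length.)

Equal τ_max and T ⇒ the solid shaft needs d_s³ = d_o³(1−k⁴), so d_s = 395·(1−0.526⁴)^(1/3) = 384.7 mm.
Area ratio A_h/A_s = d_o²(1−k²)/d_s² = (1−k²)/(1−k⁴)^(2/3) = 0.7628.
Mass saving = 1 − 0.7628 = 23.7 %.

23.7 %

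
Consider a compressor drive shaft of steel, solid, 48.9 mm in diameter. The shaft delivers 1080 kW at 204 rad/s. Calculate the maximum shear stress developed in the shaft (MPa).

231 MPa

ω = 204 rad/s, so T = P/ω = 1080×10³ / 204.0 = 5294 N·m.
J = πd⁴/32 = π(0.0489)⁴/32 = 5.614×10^-7 m⁴.
τ_max = T·r/J = 5294 × 0.0244 / 5.614×10^-7 = 2.306×10^8 Pa.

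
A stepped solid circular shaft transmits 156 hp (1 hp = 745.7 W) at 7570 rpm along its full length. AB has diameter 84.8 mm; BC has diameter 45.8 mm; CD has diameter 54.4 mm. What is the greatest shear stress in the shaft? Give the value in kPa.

7780 kPa

ω = 2π·7570/60 = 792.7 rad/s, so T = P/ω = 156×745.7 / 792.7 = 146.7 N·m.
Under the same torque, τ_max = 16T/(πd³) is largest where d is smallest — segment BC (d = 45.8 mm).
τ_max = 16·146.7/(π·(0.0458)³) = 7.779×10^6 Pa.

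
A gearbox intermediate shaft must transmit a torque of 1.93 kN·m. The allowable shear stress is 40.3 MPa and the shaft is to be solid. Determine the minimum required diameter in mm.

For a solid shaft τ_max = 16T/(πd³), so d = (16T/(π τ_allow))^(1/3) = (16·1930/(π·4.03×10^7))^(1/3) = 0.06248 m.

62.5 mm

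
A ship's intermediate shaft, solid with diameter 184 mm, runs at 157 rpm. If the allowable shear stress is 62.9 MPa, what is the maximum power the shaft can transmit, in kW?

J = πd⁴/32 = π(0.184)⁴/32 = 1.125×10^-4 m⁴.
T_max = τ_allow·J/r = 6.29×10^7 × 1.125×10^-4 / 0.0920 = 76940 N·m.
ω = 2π·157/60 = 16.44 rad/s, so P_max = T_max·ω = 1.265×10^6 W.

1260 kW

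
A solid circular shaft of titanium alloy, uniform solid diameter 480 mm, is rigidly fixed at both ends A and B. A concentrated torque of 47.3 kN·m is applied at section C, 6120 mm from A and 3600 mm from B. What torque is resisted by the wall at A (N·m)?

17500 N·m

With uniform GJ and both ends fixed, compatibility θ_AC = θ_CB gives T_A·a = T_B·b, together with T_A + T_B = T₀.
T_A = T₀·b/(a+b) = 47300·3600/9720 = 17520 N·m; T_B = 29780 N·m.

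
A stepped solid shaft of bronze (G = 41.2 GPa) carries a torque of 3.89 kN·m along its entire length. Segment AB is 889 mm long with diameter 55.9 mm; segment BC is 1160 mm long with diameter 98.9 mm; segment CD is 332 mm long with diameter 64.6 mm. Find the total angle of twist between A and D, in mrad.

J_AB = π(0.0559)⁴/32 = 9.59×10^-7 m⁴; J_BC = π(0.0989)⁴/32 = 9.39×10^-6 m⁴; J_CD = π(0.0646)⁴/32 = 1.71×10^-6 m⁴.
θ = (T/G)·Σ L_i/J_i = (3890/41.2×10⁹)·(0.889/9.59×10^-7 + 1.16/9.39×10^-6 + 0.332/1.71×10^-6) = 0.1176 rad.

118 mrad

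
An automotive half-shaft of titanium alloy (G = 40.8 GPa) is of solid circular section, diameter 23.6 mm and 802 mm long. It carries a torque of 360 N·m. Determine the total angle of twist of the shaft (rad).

0.232 rad

J = πd⁴/32 = π(0.0236)⁴/32 = 3.045×10^-8 m⁴.
θ = T·L/(G·J) = 360.0 × 0.802 / (40.8×10⁹ × 3.045×10^-8) = 0.2324 rad.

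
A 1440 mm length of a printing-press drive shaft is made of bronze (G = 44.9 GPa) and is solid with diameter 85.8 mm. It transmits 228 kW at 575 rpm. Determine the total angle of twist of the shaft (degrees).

ω = 2π·575/60 = 60.21 rad/s, so T = P/ω = 228×10³ / 60.21 = 3787 N·m.
J = πd⁴/32 = π(0.0858)⁴/32 = 5.320×10^-6 m⁴.
θ = T·L/(G·J) = 3787 × 1.44 / (44.9×10⁹ × 5.320×10^-6) = 0.02282 rad.

1.31°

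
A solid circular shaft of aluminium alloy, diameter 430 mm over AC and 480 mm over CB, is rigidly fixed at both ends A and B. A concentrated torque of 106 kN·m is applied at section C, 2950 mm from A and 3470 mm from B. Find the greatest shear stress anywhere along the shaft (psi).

Compatibility: T_A·a/J_AC = T_B·b/J_CB with T_A + T_B = T₀.
J_AC = 3.36×10^-3 m⁴, J_CB = 5.21×10^-3 m⁴, so T_A = T₀·(J_AC/a)/((J_AC/a)+(J_CB/b)) = 45690 N·m, T_B = 60310 N·m.
τ in each portion: τ_AC = 2.93×10^6 Pa, τ_CB = 2.78×10^6 Pa; maximum is in AC.
τ_max = T_AC·r/J = 45690·0.215/3.36×10^-3 = 2.927×10^6 Pa.

424 psi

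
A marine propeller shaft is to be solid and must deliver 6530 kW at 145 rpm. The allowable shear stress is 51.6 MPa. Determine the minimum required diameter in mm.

349 mm

ω = 2π·145/60 = 15.18 rad/s, so T = P/ω = 6530×10³ / 15.18 = 430000 N·m.
For a solid shaft τ_max = 16T/(πd³), so d = (16T/(π τ_allow))^(1/3) = (16·430000/(π·5.16×10^7))^(1/3) = 0.3488 m.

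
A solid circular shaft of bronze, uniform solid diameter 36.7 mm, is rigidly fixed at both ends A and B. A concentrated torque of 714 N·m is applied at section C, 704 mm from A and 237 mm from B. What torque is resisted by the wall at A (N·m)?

With uniform GJ and both ends fixed, compatibility θ_AC = θ_CB gives T_A·a = T_B·b, together with T_A + T_B = T₀.
T_A = T₀·b/(a+b) = 714.0·237/941.0 = 179.8 N·m; T_B = 534.2 N·m.

180 N·m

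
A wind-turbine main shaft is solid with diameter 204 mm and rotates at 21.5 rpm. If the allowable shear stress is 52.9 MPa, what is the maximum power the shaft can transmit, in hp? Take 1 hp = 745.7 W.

J = πd⁴/32 = π(0.204)⁴/32 = 1.700×10^-4 m⁴.
T_max = τ_allow·J/r = 5.29×10^7 × 1.700×10^-4 / 0.102 = 88180 N·m.
ω = 2π·21.5/60 = 2.251 rad/s, so P_max = T_max·ω = 1.985×10^5 W.

266 hp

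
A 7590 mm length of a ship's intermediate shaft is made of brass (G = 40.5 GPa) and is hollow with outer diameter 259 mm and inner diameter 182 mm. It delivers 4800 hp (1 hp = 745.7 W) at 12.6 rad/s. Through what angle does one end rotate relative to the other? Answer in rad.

ω = 12.6 rad/s, so T = P/ω = 4800×745.7 / 12.60 = 284100 N·m.
J = π(d_o⁴ − d_i⁴)/32 = π(0.259⁴ − 0.182⁴)/32 = 3.341×10^-4 m⁴.
θ = T·L/(G·J) = 284100 × 7.59 / (40.5×10⁹ × 3.341×10^-4) = 0.1594 rad.

0.159 rad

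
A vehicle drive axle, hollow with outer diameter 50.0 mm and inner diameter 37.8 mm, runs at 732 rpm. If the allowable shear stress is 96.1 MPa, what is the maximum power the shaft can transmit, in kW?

J = π(d_o⁴ − d_i⁴)/32 = π(0.0500⁴ − 0.0378⁴)/32 = 4.132×10^-7 m⁴.
T_max = τ_allow·J/r = 9.61×10^7 × 4.132×10^-7 / 0.0250 = 1588 N·m.
ω = 2π·732/60 = 76.65 rad/s, so P_max = T_max·ω = 1.217×10^5 W.

122 kW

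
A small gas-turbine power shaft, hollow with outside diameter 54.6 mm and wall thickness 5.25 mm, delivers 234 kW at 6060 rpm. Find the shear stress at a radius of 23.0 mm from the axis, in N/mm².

ω = 2π·6060/60 = 634.6 rad/s, so T = P/ω = 234×10³ / 634.6 = 368.7 N·m.
J = π(d_o⁴ − d_i⁴)/32 = π(0.0546⁴ − 0.0441⁴)/32 = 5.012×10^-7 m⁴.
Shear stress varies linearly with radius: τ = T·r/J = 368.7 × 0.0230 / 5.012×10^-7 = 1.692×10^7 Pa.

16.9 N/mm²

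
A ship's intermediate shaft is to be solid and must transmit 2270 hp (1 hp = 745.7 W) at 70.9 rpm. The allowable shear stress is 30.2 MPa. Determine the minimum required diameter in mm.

338 mm

ω = 2π·70.9/60 = 7.425 rad/s, so T = P/ω = 2270×745.7 / 7.425 = 228000 N·m.
For a solid shaft τ_max = 16T/(πd³), so d = (16T/(π τ_allow))^(1/3) = (16·228000/(π·3.02×10^7))^(1/3) = 0.3375 m.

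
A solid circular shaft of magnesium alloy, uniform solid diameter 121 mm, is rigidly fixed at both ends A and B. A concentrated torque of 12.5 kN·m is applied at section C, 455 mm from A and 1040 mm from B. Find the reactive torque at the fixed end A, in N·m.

With uniform GJ and both ends fixed, compatibility θ_AC = θ_CB gives T_A·a = T_B·b, together with T_A + T_B = T₀.
T_A = T₀·b/(a+b) = 12500·1040/1495 = 8696 N·m; T_B = 3804 N·m.

8700 N·m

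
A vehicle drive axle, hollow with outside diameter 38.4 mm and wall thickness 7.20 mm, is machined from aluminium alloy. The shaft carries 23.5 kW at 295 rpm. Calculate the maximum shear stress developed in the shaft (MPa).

80.7 MPa

ω = 2π·295/60 = 30.89 rad/s, so T = P/ω = 23.5×10³ / 30.89 = 760.7 N·m.
J = π(d_o⁴ − d_i⁴)/32 = π(0.0384⁴ − 0.0240⁴)/32 = 1.809×10^-7 m⁴.
τ_max = T·r/J = 760.7 × 0.0192 / 1.809×10^-7 = 8.074×10^7 Pa.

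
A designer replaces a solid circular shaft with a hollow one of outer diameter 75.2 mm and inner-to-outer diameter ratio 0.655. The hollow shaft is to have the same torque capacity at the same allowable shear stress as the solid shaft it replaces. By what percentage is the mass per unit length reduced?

Equal τ_max and T ⇒ the solid shaft needs d_s³ = d_o³(1−k⁴), so d_s = 75.2·(1−0.655⁴)^(1/3) = 70.27 mm.
Area ratio A_h/A_s = d_o²(1−k²)/d_s² = (1−k²)/(1−k⁴)^(2/3) = 0.6539.
Mass saving = 1 − 0.6539 = 34.6 %.

34.6 %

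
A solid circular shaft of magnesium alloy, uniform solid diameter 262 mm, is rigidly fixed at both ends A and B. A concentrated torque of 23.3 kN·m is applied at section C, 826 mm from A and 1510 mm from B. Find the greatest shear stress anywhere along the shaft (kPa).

4270 kPa

With uniform GJ and both ends fixed, compatibility θ_AC = θ_CB gives T_A·a = T_B·b, together with T_A + T_B = T₀.
T_A = T₀·b/(a+b) = 23300·1510/2336 = 15060 N·m; T_B = 8239 N·m.
τ in each portion: τ_AC = 4.27×10^6 Pa, τ_CB = 2.33×10^6 Pa; maximum is in AC.
τ_max = T_AC·r/J = 15060·0.131/4.63×10^-4 = 4.265×10^6 Pa.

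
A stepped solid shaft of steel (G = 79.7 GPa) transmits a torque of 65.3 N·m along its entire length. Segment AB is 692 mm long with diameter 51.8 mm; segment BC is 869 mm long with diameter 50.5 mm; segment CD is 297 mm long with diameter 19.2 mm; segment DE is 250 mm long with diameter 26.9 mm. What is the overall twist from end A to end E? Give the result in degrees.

1.38°

J_AB = π(0.0518)⁴/32 = 7.07×10^-7 m⁴; J_BC = π(0.0505)⁴/32 = 6.39×10^-7 m⁴; J_CD = π(0.0192)⁴/32 = 1.33×10^-8 m⁴; J_DE = π(0.0269)⁴/32 = 5.14×10^-8 m⁴.
θ = (T/G)·Σ L_i/J_i = (65.30/79.7×10⁹)·(0.692/7.07×10^-7 + 0.869/6.39×10^-7 + 0.297/1.33×10^-8 + 0.250/5.14×10^-8) = 0.02414 rad.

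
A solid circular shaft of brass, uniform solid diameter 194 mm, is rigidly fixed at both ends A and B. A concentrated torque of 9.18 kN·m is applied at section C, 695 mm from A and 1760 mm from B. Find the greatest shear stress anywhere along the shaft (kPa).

4590 kPa

With uniform GJ and both ends fixed, compatibility θ_AC = θ_CB gives T_A·a = T_B·b, together with T_A + T_B = T₀.
T_A = T₀·b/(a+b) = 9180·1760/2455 = 6581 N·m; T_B = 2599 N·m.
τ in each portion: τ_AC = 4.59×10^6 Pa, τ_CB = 1.81×10^6 Pa; maximum is in AC.
τ_max = T_AC·r/J = 6581·0.0970/1.39×10^-4 = 4.591×10^6 Pa.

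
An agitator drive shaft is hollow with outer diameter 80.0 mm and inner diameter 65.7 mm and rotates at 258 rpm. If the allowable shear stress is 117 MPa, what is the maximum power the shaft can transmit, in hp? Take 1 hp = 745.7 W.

232 hp

J = π(d_o⁴ − d_i⁴)/32 = π(0.0800⁴ − 0.0657⁴)/32 = 2.192×10^-6 m⁴.
T_max = τ_allow·J/r = 1.17×10^8 × 2.192×10^-6 / 0.0400 = 6412 N·m.
ω = 2π·258/60 = 27.02 rad/s, so P_max = T_max·ω = 1.732×10^5 W.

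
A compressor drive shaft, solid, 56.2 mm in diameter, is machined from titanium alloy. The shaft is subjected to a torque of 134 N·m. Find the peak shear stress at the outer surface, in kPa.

3840 kPa

J = πd⁴/32 = π(0.0562)⁴/32 = 9.794×10^-7 m⁴.
τ_max = T·r/J = 134.0 × 0.0281 / 9.794×10^-7 = 3.845×10^6 Pa.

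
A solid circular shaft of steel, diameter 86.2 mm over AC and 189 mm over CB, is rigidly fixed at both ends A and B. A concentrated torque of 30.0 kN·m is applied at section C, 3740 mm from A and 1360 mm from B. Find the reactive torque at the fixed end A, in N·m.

465 N·m

Compatibility: T_A·a/J_AC = T_B·b/J_CB with T_A + T_B = T₀.
J_AC = 5.42×10^-6 m⁴, J_CB = 1.25×10^-4 m⁴, so T_A = T₀·(J_AC/a)/((J_AC/a)+(J_CB/b)) = 464.7 N·m, T_B = 29540 N·m.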